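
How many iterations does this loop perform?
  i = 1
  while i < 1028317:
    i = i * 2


The loop variable doubles each iteration:
i = 1 -> 2 -> 4 -> 8 -> 16 -> 32 -> 64 -> 128 -> 256 -> 512 -> 1024 -> 2048 -> 4096 -> 8192 -> 16384 -> 32768 -> 65536 -> 131072 -> 262144 -> 524288 -> 1048576 (stop, 1048576 >= 1028317)
Number of doublings = ceil(log2(1028317)) = 20


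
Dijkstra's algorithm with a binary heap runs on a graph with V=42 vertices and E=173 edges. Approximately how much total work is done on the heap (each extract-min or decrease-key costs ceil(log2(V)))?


Dijkstra with a binary heap: each vertex is extracted once, each edge may relax once.
Each heap operation costs O(log V).
V + E = 42 + 173 = 215
ceil(log2(42)) = 6 (since 2^5 = 32 < 42 <= 64 = 2^6)
Total heap work = (V+E) * ceil(log2(V)) = 215 * 6 = 1290


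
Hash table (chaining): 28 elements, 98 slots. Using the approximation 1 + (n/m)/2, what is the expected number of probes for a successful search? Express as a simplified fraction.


Computing expected probes:
alpha = 28/98
= 1 + alpha/2
= 1 + 28/(2*98)
= (2*98 + 28) / (2*98)
= 224/196 = 8/7


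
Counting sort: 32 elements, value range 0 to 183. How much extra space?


n = 32 (output array)
k = 184 (count array for 184 distinct values)
Extra space = 32 + 184 = 216


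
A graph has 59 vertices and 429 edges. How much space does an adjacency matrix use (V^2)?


Adjacency matrix: V x V grid of entries
Space = V^2 = 59^2 = 59 * 59 = 3481


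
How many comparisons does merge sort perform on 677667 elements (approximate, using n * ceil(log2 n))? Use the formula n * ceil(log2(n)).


Recursion depth: ceil(log2(677667)) = 20
Each recursion level merges n = 677667 elements
Total = 677667 * 20 = 13553340


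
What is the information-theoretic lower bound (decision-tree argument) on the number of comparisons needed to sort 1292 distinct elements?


A binary decision tree of height h has at most 2^h leaves and needs at least n! of them, so h >= ceil(log2(n!)).
1292! is far too large to multiply out, so use Stirling's series:
  ln(n!) ~ n ln n - n + (1/2) ln(2 pi n) + 1/(12n)  (error below 1/(360 n^3), negligible here)
  ln(1292) = 7.1639467
  n ln n = 1292 * 7.1639467 = 9255.8191
  (1/2) ln(2 pi * 1292) = (1/2) ln(8117.8754) = 4.5009
  1/(12*1292) = 0.0001
  ln(1292!) ~ 9255.8191 - 1292 + 4.5009 + 0.0001 = 7968.3201
Convert to base 2: log2(1292!) = 7968.3201 / ln 2 = 7968.3201 / 0.69314718 = 11495.8559
ceil(11495.8559) = 11496


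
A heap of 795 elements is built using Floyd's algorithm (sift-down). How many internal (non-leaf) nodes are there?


Leaf nodes occupy roughly half the array.
Sift-down is called for each internal node, starting from the last one.
Internal nodes = floor(n/2) = floor(795/2) = 397


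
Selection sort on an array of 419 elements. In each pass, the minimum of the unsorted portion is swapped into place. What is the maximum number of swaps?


Selection sort performs one swap per pass:
  Pass 1: find min in positions 0 to 418, swap with position 0
  Pass 2: find min in positions 1 to 418, swap with position 1
  Pass 3: find min in positions 2 to 418, swap with position 2
  Pass 4: find min in positions 3 to 418, swap with position 3
  Pass 5: find min in positions 4 to 418, swap with position 4
  ... (413 more passes)
Total passes (and swaps) = n - 1 = 419 - 1 = 418


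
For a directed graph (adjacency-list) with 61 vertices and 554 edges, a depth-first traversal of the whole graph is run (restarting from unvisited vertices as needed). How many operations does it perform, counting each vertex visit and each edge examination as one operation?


A full DFS traversal visits each vertex once and examines each edge once.
V = 61
E = 554
Sum = 61 + 554 = 615


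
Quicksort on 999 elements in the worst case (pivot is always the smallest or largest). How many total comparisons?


In the worst case, each partition step picks the worst pivot:
  Partition 1: 998 comparisons (n-1 elements to compare)
  Partition 2: 997 comparisons
  Partition 3: 996 comparisons
  Partition 4: 995 comparisons
  Partition 5: 994 comparisons
  ...
  Last partition: 0 comparisons
Total = (n-1) + (n-2) + ... + 1 + 0 = n*(n-1)/2
= 999*998/2 = 498501


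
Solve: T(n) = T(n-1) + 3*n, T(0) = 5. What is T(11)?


Expanding the recurrence:
T(11) = T(10) + 3*11
       = T(9) + 3*10 + 3*11
       ...
       = T(0) + 3*(1 + 2 + ... + 11)
       = 5 + 3 * 11*12/2
       = 5 + 3 * 66
       = 5 + 198 = 203


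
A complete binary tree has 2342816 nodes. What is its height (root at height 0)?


In a complete binary tree, level k holds nodes 2^k .. 2^(k+1)-1 (1-indexed).
Height = floor(log2(n)) = floor(log2(2342816)) = 21
Check: 2^21 = 2097152 <= 2342816 < 4194304 = 2^22


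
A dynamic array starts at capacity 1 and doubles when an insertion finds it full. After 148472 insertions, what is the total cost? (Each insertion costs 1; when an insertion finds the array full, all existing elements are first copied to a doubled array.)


Insertion cost: 148472 (one per element)
Resizes occur just before inserting elements 2, 3, 5, 9, ...
Elements copied at each resize: 1 + 2 + 4 + 8 + 16 + 32 + 64 + 128 + 256 + 512 + 1024 + 2048 + 4096 + 8192 + 16384 + 32768 + 65536 + 131072
Sum of copies = 262143 (geometric series: 2^k - 1)
Total = 148472 + 262143 = 410615


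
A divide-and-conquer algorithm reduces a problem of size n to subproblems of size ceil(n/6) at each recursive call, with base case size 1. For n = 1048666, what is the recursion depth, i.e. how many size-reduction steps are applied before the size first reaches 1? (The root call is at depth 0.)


Each step divides the size by 6 (rounding up); after k steps the size is ceil(n/6^k), which equals 1 exactly when 6^k >= n.
So the depth is the smallest k with 6^k >= 1048666, i.e. ceil(log_6(1048666)).
6^7 = 279936 < 1048666 <= 1679616 = 6^8
Recursion depth = 8


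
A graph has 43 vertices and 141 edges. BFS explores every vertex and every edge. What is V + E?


A full BFS traversal dequeues each vertex once and examines each edge once.
Vertex visits: 43
Edge visits: 141
V + E = 43 + 141 = 184


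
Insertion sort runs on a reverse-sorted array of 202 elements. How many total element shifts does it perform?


Sum of shifts = 1 + 2 + 3 + ... + 201
= 202 * 201 / 2
= 40602 / 2
= 20301


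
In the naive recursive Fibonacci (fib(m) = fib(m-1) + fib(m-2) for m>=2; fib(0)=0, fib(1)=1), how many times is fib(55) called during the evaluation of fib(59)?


Let N(m) = number of times fib(m) is called while evaluating fib(59).
N(59) = 1 (the initial call).
N(58) = 1 (only fib(59) calls it).
For 1 <= m <= 57: fib(m) is called by fib(m+1) and fib(m+2), so
  N(m) = N(m+1) + N(m+2).
fib(0) is called only by fib(2), so N(0) = N(2).
Walk down from m=59:
  N(59)=1, N(58)=1, N(57)=2, N(56)=3, N(55)=5
N(55) = 5


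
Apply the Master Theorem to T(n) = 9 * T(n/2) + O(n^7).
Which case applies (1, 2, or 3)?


The Master Theorem: T(n) = a*T(n/b) + O(n^c)
  a = 9, b = 2, c = 7
log_b(a) = log_2(9) ~ 3.17
Compare b^c with a: 2^7 = 128 > 9, so c > log_b(a).
Since c > log_b(a), Case 3 applies.
T(n) = O(n^7)
Master Theorem case = 3


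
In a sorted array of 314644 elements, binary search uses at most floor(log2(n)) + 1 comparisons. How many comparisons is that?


Halving sequence: 314644 -> 157322 -> 78661 -> 39330 -> 19665 -> 9832 -> 4916 -> 2458 -> 1229 -> 614 -> 307 -> 153 -> 76 -> 38 -> 19 -> 9 -> 4 -> 2 -> 1
Number of halvings = 18
Max comparisons = 18 + 1 = 19


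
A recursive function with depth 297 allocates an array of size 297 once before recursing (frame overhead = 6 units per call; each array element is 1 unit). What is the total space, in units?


Array allocation: 297 units (allocated once)
Stack frames: 297 deep * 6 per frame = 1782 units
Total = 297 + 1782 = 2079


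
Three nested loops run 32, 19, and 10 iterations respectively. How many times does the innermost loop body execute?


Loop 1 (outermost): 32 iterations
Loop 2 (middle): 19 iterations per outer
Loop 3 (innermost): 10 iterations per middle
Total = 32 * 19 * 10 = 6080


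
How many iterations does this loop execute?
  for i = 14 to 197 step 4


The loop variable i takes values starting at 14 and increments by 4 each iteration.
Sequence: i = 14, 18, 22, 26, 30, 34, 38, 42, 46, ...
The upper bound 197 is inclusive, so the count is floor((last - first) / step) + 1:
floor((197 - 14) / 4) + 1 = floor(183/4) + 1 = 45 + 1 = 46


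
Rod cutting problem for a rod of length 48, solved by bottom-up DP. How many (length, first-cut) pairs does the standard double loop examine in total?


For each subproblem length i = 1..48, the inner loop considers i possible first cuts.
Total = 1 + 2 + ... + 48
= 48*(48+1)/2
= 48*49/2 = 1176


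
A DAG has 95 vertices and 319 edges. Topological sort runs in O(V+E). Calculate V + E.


V = 95 (vertex processing)
E = 319 (edge processing)
V + E = 95 + 319 = 414


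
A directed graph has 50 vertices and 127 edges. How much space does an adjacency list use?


Adjacency list: one list head per vertex + one entry per edge
Vertex heads: 50
Edge entries: 127
Total = 50 + 127 = 177


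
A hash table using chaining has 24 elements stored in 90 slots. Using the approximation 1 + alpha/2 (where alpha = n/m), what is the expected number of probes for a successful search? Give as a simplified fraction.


Load factor alpha = n/m = 24/90
Expected probes = 1 + alpha/2 = 1 + 24/(2*90)
= 1 + 24/180
= 180/180 + 24/180
= 204/180
Simplify: 17/15


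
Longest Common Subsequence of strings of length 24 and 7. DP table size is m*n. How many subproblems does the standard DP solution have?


DP table indexed by positions in both strings.
First string: 24 positions
Second string: 7 positions
Total = 24 * 7 = 168


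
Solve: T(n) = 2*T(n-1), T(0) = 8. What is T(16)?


Unrolling:
T(16) = 2*T(15) = 2^2*T(14) = ... = 2^16*T(0)
= 2^16 * 8
= 65536 * 8 = 524288


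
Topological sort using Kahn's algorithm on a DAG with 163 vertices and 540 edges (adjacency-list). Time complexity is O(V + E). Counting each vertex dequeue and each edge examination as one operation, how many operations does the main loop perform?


Kahn's algorithm:
  1. Compute in-degrees: O(V + E)
  2. Process queue: each vertex dequeued once (O(V))
     each edge examined once (O(E))
Total = V + E = 163 + 540 = 703


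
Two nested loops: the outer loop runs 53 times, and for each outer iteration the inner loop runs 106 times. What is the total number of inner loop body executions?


Outer loop: 53 iterations
Inner loop: 106 iterations per outer iteration
Total = 53 * 106 = 5618


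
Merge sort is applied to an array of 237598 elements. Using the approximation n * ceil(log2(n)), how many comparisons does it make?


Merge sort divides the array into halves recursively.
Number of levels = ceil(log2(237598)) = 18
At each level, approximately n = 237598 comparisons are needed for merging.
Total comparisons ~ n * ceil(log2(n)) = 237598 * 18 = 4276764


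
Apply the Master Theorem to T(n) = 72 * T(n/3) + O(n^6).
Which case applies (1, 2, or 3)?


The Master Theorem: T(n) = a*T(n/b) + O(n^c)
  a = 72, b = 3, c = 6
log_b(a) = log_3(72) ~ 3.893
Compare b^c with a: 3^6 = 729 > 72, so c > log_b(a).
Since c > log_b(a), Case 3 applies.
T(n) = O(n^6)
Master Theorem case = 3


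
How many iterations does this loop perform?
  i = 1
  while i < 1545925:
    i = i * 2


The loop variable doubles each iteration:
i = 1 -> 2 -> 4 -> 8 -> 16 -> 32 -> 64 -> 128 -> 256 -> 512 -> 1024 -> 2048 -> 4096 -> 8192 -> 16384 -> 32768 -> 65536 -> 131072 -> 262144 -> 524288 -> 1048576 -> 2097152 (stop, 2097152 >= 1545925)
Number of doublings = ceil(log2(1545925)) = 21


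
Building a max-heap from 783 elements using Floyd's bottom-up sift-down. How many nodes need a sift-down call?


In a heap of 783 elements (0-indexed array):
  Last element index: 782
  Parent of last element: floor((782 - 1) / 2) = 390
  Internal nodes: indices 0 to 390
  Count = floor(783/2) = 391


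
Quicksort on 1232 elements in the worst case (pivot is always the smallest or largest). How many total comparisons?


In the worst case, each partition step picks the worst pivot:
  Partition 1: 1231 comparisons (n-1 elements to compare)
  Partition 2: 1230 comparisons
  Partition 3: 1229 comparisons
  Partition 4: 1228 comparisons
  Partition 5: 1227 comparisons
  ...
  Last partition: 0 comparisons
Total = (n-1) + (n-2) + ... + 1 + 0 = n*(n-1)/2
= 1232*1231/2 = 758296


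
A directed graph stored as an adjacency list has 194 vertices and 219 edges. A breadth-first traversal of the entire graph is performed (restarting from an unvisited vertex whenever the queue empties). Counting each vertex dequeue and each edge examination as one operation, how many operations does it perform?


A full BFS traversal dequeues each vertex once and examines each edge once.
Vertex visits: 194
Edge visits: 219
V + E = 194 + 219 = 413


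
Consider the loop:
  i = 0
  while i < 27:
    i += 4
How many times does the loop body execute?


Starting at i = 0, each iteration adds 4.
Iterations until i >= 27:
  Iteration 1: i = 0 -> i = 4
  Iteration 2: i = 4 -> i = 8
  Iteration 3: i = 8 -> i = 12
  Iteration 4: i = 12 -> i = 16
  Iteration 5: i = 16 -> i = 20
  Iteration 6: i = 20 -> i = 24
  Iteration 7: i = 24 -> i = 28
Total iterations = ceil(27/4) = 7


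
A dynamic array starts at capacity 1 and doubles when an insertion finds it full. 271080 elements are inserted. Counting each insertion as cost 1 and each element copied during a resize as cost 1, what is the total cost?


n = 271080
Insertion costs: 271080
Resizes copy 1, 2, 4, ... up to the largest power of 2 that is <= n-1 = 271079, i.e. 262144.
Copy costs = 1 + 2 + 4 + 8 + 16 + 32 + 64 + 128 + 256 + 512 + 1024 + 2048 + 4096 + 8192 + 16384 + 32768 + 65536 + 131072 + 262144 = 524287
Total = 271080 + 524287 = 795367


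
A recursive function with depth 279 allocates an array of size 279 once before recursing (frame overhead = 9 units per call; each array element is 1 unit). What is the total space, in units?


Array allocation: 279 units (allocated once)
Stack frames: 279 deep * 9 per frame = 2511 units
Total = 279 + 2511 = 2790


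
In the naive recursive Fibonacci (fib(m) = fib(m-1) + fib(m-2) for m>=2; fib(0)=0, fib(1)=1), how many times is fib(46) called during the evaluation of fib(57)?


Let N(m) = number of times fib(m) is called while evaluating fib(57).
N(57) = 1 (the initial call).
N(56) = 1 (only fib(57) calls it).
For 1 <= m <= 55: fib(m) is called by fib(m+1) and fib(m+2), so
  N(m) = N(m+1) + N(m+2).
fib(0) is called only by fib(2), so N(0) = N(2).
Walk down from m=57:
  N(57)=1, N(56)=1, N(55)=2, N(54)=3, N(53)=5, N(52)=8, N(51)=13, N(50)=21, N(49)=34, N(48)=55, N(47)=89, N(46)=144
N(46) = 144


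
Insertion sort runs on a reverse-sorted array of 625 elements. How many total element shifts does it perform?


Sum of shifts = 1 + 2 + 3 + ... + 624
= 625 * 624 / 2
= 390000 / 2
= 195000


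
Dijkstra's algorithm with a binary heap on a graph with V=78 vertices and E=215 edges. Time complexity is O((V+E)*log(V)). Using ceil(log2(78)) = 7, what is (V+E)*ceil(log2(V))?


Dijkstra with a binary heap: each vertex is extracted once, each edge may relax once.
Each heap operation costs O(log V).
V + E = 78 + 215 = 293
ceil(log2(78)) = 7 (since 2^6 = 64 < 78 <= 128 = 2^7)
Total heap work = (V+E) * ceil(log2(V)) = 293 * 7 = 2051


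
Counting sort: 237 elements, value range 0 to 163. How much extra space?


n = 237 (output array)
k = 164 (count array for 164 distinct values)
Extra space = 237 + 164 = 401


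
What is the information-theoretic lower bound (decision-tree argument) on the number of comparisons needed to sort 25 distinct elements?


A binary decision tree of height h has at most 2^h leaves and needs at least n! of them, so h >= ceil(log2(n!)).
Compute 25! as a running product:
  x2 = 2, x3 = 6, x4 = 24, x5 = 120
  x6 = 720, x7 = 5040, x8 = 40320, x9 = 362880
  x10 = 3628800, x11 = 39916800, x12 = 479001600, x13 = 6227020800
  x14 = 87178291200, x15 = 1307674368000, x16 = 20922789888000, x17 = 355687428096000
  x18 = 6402373705728000, x19 = 121645100408832000, x20 = 2432902008176640000, x21 = 51090942171709440000
  x22 = 1124000727777607680000, x23 = 25852016738884976640000, x24 = 620448401733239439360000, x25 = 15511210043330985984000000
25! = 15511210043330985984000000
Bracket between powers of 2:
  2^83 = 9671406556917033397649408 < 15511210043330985984000000 <= 19342813113834066795298816 = 2^84
So ceil(log2(25!)) = 84


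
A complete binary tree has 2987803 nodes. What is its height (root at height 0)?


In a complete binary tree, level k holds nodes 2^k .. 2^(k+1)-1 (1-indexed).
Height = floor(log2(n)) = floor(log2(2987803)) = 21
Check: 2^21 = 2097152 <= 2987803 < 4194304 = 2^22


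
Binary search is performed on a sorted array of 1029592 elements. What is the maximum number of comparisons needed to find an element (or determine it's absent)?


Binary search halves the search space each comparison:
  Step 1: search space = 1029592 -> 514796
  Step 2: search space = 514796 -> 257398
  Step 3: search space = 257398 -> 128699
  Step 4: search space = 128699 -> 64349
  Step 5: search space = 64349 -> 32174
  Step 6: search space = 32174 -> 16087
  Step 7: search space = 16087 -> 8043
  Step 8: search space = 8043 -> 4021
  Step 9: search space = 4021 -> 2010
  Step 10: search space = 2010 -> 1005
  Step 11: search space = 1005 -> 502
  Step 12: search space = 502 -> 251
  Step 13: search space = 251 -> 125
  Step 14: search space = 125 -> 62
  Step 15: search space = 62 -> 31
  Step 16: search space = 31 -> 15
  Step 17: search space = 15 -> 7
  Step 18: search space = 7 -> 3
  Step 19: search space = 3 -> 1
  Step 20: search space = 1 (final check)
Maximum comparisons = floor(log2(1029592)) + 1 = 19 + 1 = 20


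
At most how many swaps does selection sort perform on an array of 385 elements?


Each of the 384 passes places one element in its final position.
Pass 1: swap minimum into position 0
Pass 2: swap minimum of remaining into position 1
...
Pass 384: last two elements, one swap
Maximum swaps = 385 - 1 = 384


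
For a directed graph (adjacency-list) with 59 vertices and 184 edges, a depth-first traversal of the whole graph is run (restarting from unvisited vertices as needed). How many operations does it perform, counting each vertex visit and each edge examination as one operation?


A full DFS traversal visits each vertex once and examines each edge once.
V = 59
E = 184
Sum = 59 + 184 = 243


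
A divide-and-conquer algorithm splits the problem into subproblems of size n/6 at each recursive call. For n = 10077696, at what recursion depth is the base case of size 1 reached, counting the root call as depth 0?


At each depth, the problem size is divided by 6:
  Depth 0: problem size = 10077696
  Depth 1: problem size = 1679616
  Depth 2: problem size = 279936
  Depth 3: problem size = 46656
  Depth 4: problem size = 7776
  Depth 5: problem size = 1296
  Depth 6: problem size = 216
  Depth 7: problem size = 36
  Depth 8: problem size = 6
  Depth 9: problem size = 1 (base case)
The base case is reached at depth log_6(10077696) = 9 (the tree has 10 levels counting depth 0, but the depth asked for is 9).
Recursion depth = 9


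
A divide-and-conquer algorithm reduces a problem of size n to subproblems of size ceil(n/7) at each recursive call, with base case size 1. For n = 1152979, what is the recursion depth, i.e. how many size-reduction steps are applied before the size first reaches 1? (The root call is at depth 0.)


Each step divides the size by 7 (rounding up); after k steps the size is ceil(n/7^k), which equals 1 exactly when 7^k >= n.
So the depth is the smallest k with 7^k >= 1152979, i.e. ceil(log_7(1152979)).
7^7 = 823543 < 1152979 <= 5764801 = 7^8
Recursion depth = 8


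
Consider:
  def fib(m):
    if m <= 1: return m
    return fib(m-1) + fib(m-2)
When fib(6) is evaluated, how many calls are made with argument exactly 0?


Let N(m) = number of times fib(m) is called while evaluating fib(6).
N(6) = 1 (the initial call).
N(5) = 1 (only fib(6) calls it).
For 1 <= m <= 4: fib(m) is called by fib(m+1) and fib(m+2), so
  N(m) = N(m+1) + N(m+2).
fib(0) is called only by fib(2), so N(0) = N(2).
Walk down from m=6:
  N(6)=1, N(5)=1, N(4)=2, N(3)=3, N(2)=5, N(1)=8, N(0)=N(2)=5
N(0) = 5


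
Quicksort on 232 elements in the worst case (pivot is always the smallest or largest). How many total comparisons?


In the worst case, each partition step picks the worst pivot:
  Partition 1: 231 comparisons (n-1 elements to compare)
  Partition 2: 230 comparisons
  Partition 3: 229 comparisons
  Partition 4: 228 comparisons
  Partition 5: 227 comparisons
  ...
  Last partition: 0 comparisons
Total = (n-1) + (n-2) + ... + 1 + 0 = n*(n-1)/2
= 232*231/2 = 26796


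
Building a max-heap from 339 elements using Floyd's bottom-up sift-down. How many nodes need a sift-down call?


In a heap of 339 elements (0-indexed array):
  Last element index: 338
  Parent of last element: floor((338 - 1) / 2) = 168
  Internal nodes: indices 0 to 168
  Count = floor(339/2) = 169


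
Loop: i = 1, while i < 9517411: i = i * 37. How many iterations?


i multiplies by 37 each step:
i = 1 -> 37 -> 1369 -> 50653 -> 1874161 -> 69343957 (stop)
Iterations = ceil(log_37(9517411)) = 5


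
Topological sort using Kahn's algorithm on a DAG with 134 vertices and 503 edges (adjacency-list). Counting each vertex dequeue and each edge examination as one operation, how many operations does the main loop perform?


Kahn's algorithm:
  1. Compute in-degrees: O(V + E)
  2. Process queue: each vertex dequeued once (O(V))
     each edge examined once (O(E))
Total = V + E = 134 + 503 = 637


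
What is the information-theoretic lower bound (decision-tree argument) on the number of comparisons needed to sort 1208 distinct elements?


A binary decision tree of height h has at most 2^h leaves and needs at least n! of them, so h >= ceil(log2(n!)).
1208! is far too large to multiply out, so use Stirling's series:
  ln(n!) ~ n ln n - n + (1/2) ln(2 pi n) + 1/(12n)  (error below 1/(360 n^3), negligible here)
  ln(1208) = 7.0967214
  n ln n = 1208 * 7.0967214 = 8572.8395
  (1/2) ln(2 pi * 1208) = (1/2) ln(7590.0879) = 4.4673
  1/(12*1208) = 0.0001
  ln(1208!) ~ 8572.8395 - 1208 + 4.4673 + 0.0001 = 7369.3069
Convert to base 2: log2(1208!) = 7369.3069 / ln 2 = 7369.3069 / 0.69314718 = 10631.6625
ceil(10631.6625) = 10632


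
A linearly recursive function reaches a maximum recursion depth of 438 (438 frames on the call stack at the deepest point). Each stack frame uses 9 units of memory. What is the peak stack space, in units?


Maximum recursion depth = 438 frames
Memory per frame = 9 units
Total stack space = depth * frame_size
= 438 * 9 = 3942


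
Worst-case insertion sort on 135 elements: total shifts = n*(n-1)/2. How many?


Sum of shifts = 1 + 2 + 3 + ... + 134
= 135 * 134 / 2
= 18090 / 2
= 9045


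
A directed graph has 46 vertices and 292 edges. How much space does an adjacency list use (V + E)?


Adjacency list: one list head per vertex + one entry per edge
Vertex heads: 46
Edge entries: 292
Total = 46 + 292 = 338


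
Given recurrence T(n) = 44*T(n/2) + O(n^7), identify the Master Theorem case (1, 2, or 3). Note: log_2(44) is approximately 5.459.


Master Theorem parameters: a=44, b=2, c=7
log_b(a) = 5.459
Compare b^c with a: 2^7 = 128 > 44, so c > log_b(a).
Comparing c=7 vs log_b(a)=5.459:
7 > 5.459 => Case 3
Result: T(n) = O(n^7)
Master Theorem case = 3


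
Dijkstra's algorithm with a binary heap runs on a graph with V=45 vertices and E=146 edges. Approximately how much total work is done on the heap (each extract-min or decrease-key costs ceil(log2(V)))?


Dijkstra with a binary heap: each vertex is extracted once, each edge may relax once.
Each heap operation costs O(log V).
V + E = 45 + 146 = 191
ceil(log2(45)) = 6 (since 2^5 = 32 < 45 <= 64 = 2^6)
Total heap work = (V+E) * ceil(log2(V)) = 191 * 6 = 1146


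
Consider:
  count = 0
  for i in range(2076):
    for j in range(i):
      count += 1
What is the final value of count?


For each i, the inner loop runs i times:
  i=0: inner runs 0 times
  i=1: inner runs 1 time
  i=2: inner runs 2 times
  i=3: inner runs 3 times
  i=4: inner runs 4 times
  i=5: inner runs 5 times
  i=6: inner runs 6 times
  i=7: inner runs 7 times
  ...
Total = 0 + 1 + 2 + ... + 2075 = 2076*(2076-1)/2 = 2153850


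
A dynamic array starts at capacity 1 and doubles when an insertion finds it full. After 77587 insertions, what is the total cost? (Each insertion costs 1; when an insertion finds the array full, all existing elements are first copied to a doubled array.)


Insertion cost: 77587 (one per element)
Resizes occur just before inserting elements 2, 3, 5, 9, ...
Elements copied at each resize: 1 + 2 + 4 + 8 + 16 + 32 + 64 + 128 + 256 + 512 + 1024 + 2048 + 4096 + 8192 + 16384 + 32768 + 65536
Sum of copies = 131071 (geometric series: 2^k - 1)
Total = 77587 + 131071 = 208658


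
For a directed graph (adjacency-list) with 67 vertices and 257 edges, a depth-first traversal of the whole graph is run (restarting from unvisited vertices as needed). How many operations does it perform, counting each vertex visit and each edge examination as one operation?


A full DFS traversal visits each vertex once and examines each edge once.
V = 67
E = 257
Sum = 67 + 257 = 324


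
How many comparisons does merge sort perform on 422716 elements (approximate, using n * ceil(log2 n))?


Recursion depth: ceil(log2(422716)) = 19
Each recursion level merges n = 422716 elements
Total = 422716 * 19 = 8031604


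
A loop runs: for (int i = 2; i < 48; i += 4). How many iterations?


Loop starts at i = 2, increments by 4, stops when i >= 48.
Number of iterations = ceil((48 - 2) / 4)
= ceil(46 / 4)
= 12


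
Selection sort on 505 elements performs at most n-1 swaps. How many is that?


Each of the 504 passes places one element in its final position.
Pass 1: swap minimum into position 0
Pass 2: swap minimum of remaining into position 1
...
Pass 504: last two elements, one swap
Maximum swaps = 505 - 1 = 504


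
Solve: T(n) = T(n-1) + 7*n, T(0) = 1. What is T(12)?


Expanding the recurrence:
T(12) = T(11) + 7*12
       = T(10) + 7*11 + 7*12
       ...
       = T(0) + 7*(1 + 2 + ... + 12)
       = 1 + 7 * 12*13/2
       = 1 + 7 * 78
       = 1 + 546 = 547


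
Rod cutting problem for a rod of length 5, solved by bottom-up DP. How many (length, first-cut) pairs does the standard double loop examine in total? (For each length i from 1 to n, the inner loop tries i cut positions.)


For each subproblem length i = 1..5, the inner loop considers i possible first cuts.
Total = 1 + 2 + ... + 5
= 5*(5+1)/2
= 5*6/2 = 15


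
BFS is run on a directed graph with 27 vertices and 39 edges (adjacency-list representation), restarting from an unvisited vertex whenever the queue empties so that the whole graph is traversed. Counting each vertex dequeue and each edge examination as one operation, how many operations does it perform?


A full BFS traversal dequeues each vertex exactly once and examines each directed edge exactly once.
V = 27 (vertex processing cost)
E = 39 (edge examination cost)
Total operations proportional to V + E = 27 + 39 = 66


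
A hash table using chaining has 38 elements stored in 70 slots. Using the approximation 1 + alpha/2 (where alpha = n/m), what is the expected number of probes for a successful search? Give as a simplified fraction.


Load factor alpha = n/m = 38/70
Expected probes = 1 + alpha/2 = 1 + 38/(2*70)
= 1 + 38/140
= 140/140 + 38/140
= 178/140
Simplify: 89/70


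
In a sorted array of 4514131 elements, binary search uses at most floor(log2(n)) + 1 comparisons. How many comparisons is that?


Halving sequence: 4514131 -> 2257065 -> 1128532 -> 564266 -> 282133 -> 141066 -> 70533 -> 35266 -> 17633 -> 8816 -> 4408 -> 2204 -> 1102 -> 551 -> 275 -> 137 -> 68 -> 34 -> 17 -> 8 -> 4 -> 2 -> 1
Number of halvings = 22
Max comparisons = 22 + 1 = 23


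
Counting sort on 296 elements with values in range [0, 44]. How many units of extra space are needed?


Output array size: 296 (to store sorted result)
Count array size: 45 (one slot per possible value, range 0 to 44)
Total extra space = 296 + 45 = 341


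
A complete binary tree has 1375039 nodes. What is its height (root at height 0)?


In a complete binary tree, level k holds nodes 2^k .. 2^(k+1)-1 (1-indexed).
Height = floor(log2(n)) = floor(log2(1375039)) = 20
Check: 2^20 = 1048576 <= 1375039 < 2097152 = 2^21


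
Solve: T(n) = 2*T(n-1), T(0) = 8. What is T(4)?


Unrolling:
T(4) = 2*T(3) = 2^2*T(2) = ... = 2^4*T(0)
= 2^4 * 8
= 16 * 8 = 128


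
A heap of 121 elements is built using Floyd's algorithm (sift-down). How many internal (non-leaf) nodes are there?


Leaf nodes occupy roughly half the array.
Sift-down is called for each internal node, starting from the last one.
Internal nodes = floor(n/2) = floor(121/2) = 60


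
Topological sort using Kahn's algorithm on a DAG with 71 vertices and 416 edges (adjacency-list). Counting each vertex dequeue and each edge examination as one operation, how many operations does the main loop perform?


Kahn's algorithm:
  1. Compute in-degrees: O(V + E)
  2. Process queue: each vertex dequeued once (O(V))
     each edge examined once (O(E))
Total = V + E = 71 + 416 = 487


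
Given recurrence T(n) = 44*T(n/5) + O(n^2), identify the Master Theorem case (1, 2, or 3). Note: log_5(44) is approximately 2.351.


Master Theorem parameters: a=44, b=5, c=2
log_b(a) = 2.351
Compare b^c with a: 5^2 = 25 < 44, so c < log_b(a).
Comparing c=2 vs log_b(a)=2.351:
2 < 2.351 => Case 1
Result: T(n) = O(n^(log_5 44)) ~ O(n^2.351)
Master Theorem case = 1


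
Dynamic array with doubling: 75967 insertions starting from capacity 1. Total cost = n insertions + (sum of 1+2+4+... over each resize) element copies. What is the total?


n = 75967
Insertion costs: 75967
Resizes copy 1, 2, 4, ... up to the largest power of 2 that is <= n-1 = 75966, i.e. 65536.
Copy costs = 1 + 2 + 4 + 8 + 16 + 32 + 64 + 128 + 256 + 512 + 1024 + 2048 + 4096 + 8192 + 16384 + 32768 + 65536 = 131071
Total = 75967 + 131071 = 207038


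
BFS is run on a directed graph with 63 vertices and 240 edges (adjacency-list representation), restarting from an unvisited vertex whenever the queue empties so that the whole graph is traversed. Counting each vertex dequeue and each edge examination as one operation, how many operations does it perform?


A full BFS traversal dequeues each vertex exactly once and examines each directed edge exactly once.
V = 63 (vertex processing cost)
E = 240 (edge examination cost)
Total operations proportional to V + E = 63 + 240 = 303


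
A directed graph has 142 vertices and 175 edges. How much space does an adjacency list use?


Adjacency list: one list head per vertex + one entry per edge
Vertex heads: 142
Edge entries: 175
Total = 142 + 175 = 317


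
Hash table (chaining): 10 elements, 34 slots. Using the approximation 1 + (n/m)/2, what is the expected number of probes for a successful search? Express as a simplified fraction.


Computing expected probes:
alpha = 10/34
= 1 + alpha/2
= 1 + 10/(2*34)
= (2*34 + 10) / (2*34)
= 78/68 = 39/34


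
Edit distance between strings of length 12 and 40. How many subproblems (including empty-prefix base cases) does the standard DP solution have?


The table includes base cases (empty prefixes).
Rows: (m+1) = 13
Columns: (n+1) = 41
Total = 13 * 41 = 533


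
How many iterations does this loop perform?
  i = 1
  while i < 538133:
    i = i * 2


The loop variable doubles each iteration:
i = 1 -> 2 -> 4 -> 8 -> 16 -> 32 -> 64 -> 128 -> 256 -> 512 -> 1024 -> 2048 -> 4096 -> 8192 -> 16384 -> 32768 -> 65536 -> 131072 -> 262144 -> 524288 -> 1048576 (stop, 1048576 >= 538133)
Number of doublings = ceil(log2(538133)) = 20


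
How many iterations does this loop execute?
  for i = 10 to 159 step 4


The loop variable i takes values starting at 10 and increments by 4 each iteration.
Sequence: i = 10, 14, 18, 22, 26, 30, 34, 38, 42, ...
The upper bound 159 is inclusive, so the count is floor((last - first) / step) + 1:
floor((159 - 10) / 4) + 1 = floor(149/4) + 1 = 37 + 1 = 38


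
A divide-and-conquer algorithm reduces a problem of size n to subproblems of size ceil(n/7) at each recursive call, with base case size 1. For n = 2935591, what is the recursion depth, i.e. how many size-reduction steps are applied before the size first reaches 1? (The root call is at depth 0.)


Each step divides the size by 7 (rounding up); after k steps the size is ceil(n/7^k), which equals 1 exactly when 7^k >= n.
So the depth is the smallest k with 7^k >= 2935591, i.e. ceil(log_7(2935591)).
7^7 = 823543 < 2935591 <= 5764801 = 7^8
Recursion depth = 8


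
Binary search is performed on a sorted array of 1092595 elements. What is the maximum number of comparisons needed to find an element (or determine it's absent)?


Binary search halves the search space each comparison:
  Step 1: search space = 1092595 -> 546297
  Step 2: search space = 546297 -> 273148
  Step 3: search space = 273148 -> 136574
  Step 4: search space = 136574 -> 68287
  Step 5: search space = 68287 -> 34143
  Step 6: search space = 34143 -> 17071
  Step 7: search space = 17071 -> 8535
  Step 8: search space = 8535 -> 4267
  Step 9: search space = 4267 -> 2133
  Step 10: search space = 2133 -> 1066
  Step 11: search space = 1066 -> 533
  Step 12: search space = 533 -> 266
  Step 13: search space = 266 -> 133
  Step 14: search space = 133 -> 66
  Step 15: search space = 66 -> 33
  Step 16: search space = 33 -> 16
  Step 17: search space = 16 -> 8
  Step 18: search space = 8 -> 4
  Step 19: search space = 4 -> 2
  Step 20: search space = 2 -> 1
  Step 21: search space = 1 (final check)
Maximum comparisons = floor(log2(1092595)) + 1 = 20 + 1 = 21


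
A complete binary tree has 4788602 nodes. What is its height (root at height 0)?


In a complete binary tree, level k holds nodes 2^k .. 2^(k+1)-1 (1-indexed).
Height = floor(log2(n)) = floor(log2(4788602)) = 22
Check: 2^22 = 4194304 <= 4788602 < 8388608 = 2^23


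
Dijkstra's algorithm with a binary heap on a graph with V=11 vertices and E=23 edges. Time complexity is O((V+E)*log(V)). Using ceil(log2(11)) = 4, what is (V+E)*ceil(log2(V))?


Dijkstra with a binary heap: each vertex is extracted once, each edge may relax once.
Each heap operation costs O(log V).
V + E = 11 + 23 = 34
ceil(log2(11)) = 4 (since 2^3 = 8 < 11 <= 16 = 2^4)
Total heap work = (V+E) * ceil(log2(V)) = 34 * 4 = 136


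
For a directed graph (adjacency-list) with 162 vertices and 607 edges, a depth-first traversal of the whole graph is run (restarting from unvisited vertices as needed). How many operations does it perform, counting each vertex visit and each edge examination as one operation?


A full DFS traversal visits each vertex once and examines each edge once.
V = 162
E = 607
Sum = 162 + 607 = 769


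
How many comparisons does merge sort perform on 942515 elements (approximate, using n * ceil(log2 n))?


Recursion depth: ceil(log2(942515)) = 20
Each recursion level merges n = 942515 elements
Total = 942515 * 20 = 18850300


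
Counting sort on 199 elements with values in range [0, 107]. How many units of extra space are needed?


Output array size: 199 (to store sorted result)
Count array size: 108 (one slot per possible value, range 0 to 107)
Total extra space = 199 + 108 = 307


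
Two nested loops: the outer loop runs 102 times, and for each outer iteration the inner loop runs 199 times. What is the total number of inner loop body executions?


Outer loop: 102 iterations
Inner loop: 199 iterations per outer iteration
Total = 102 * 199 = 20298


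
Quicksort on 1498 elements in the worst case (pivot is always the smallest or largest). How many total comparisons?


In the worst case, each partition step picks the worst pivot:
  Partition 1: 1497 comparisons (n-1 elements to compare)
  Partition 2: 1496 comparisons
  Partition 3: 1495 comparisons
  Partition 4: 1494 comparisons
  Partition 5: 1493 comparisons
  ...
  Last partition: 0 comparisons
Total = (n-1) + (n-2) + ... + 1 + 0 = n*(n-1)/2
= 1498*1497/2 = 1121253


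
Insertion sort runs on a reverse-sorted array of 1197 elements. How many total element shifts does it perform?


Sum of shifts = 1 + 2 + 3 + ... + 1196
= 1197 * 1196 / 2
= 1431612 / 2
= 715806


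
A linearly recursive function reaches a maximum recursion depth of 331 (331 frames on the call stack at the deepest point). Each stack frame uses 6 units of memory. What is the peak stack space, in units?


Maximum recursion depth = 331 frames
Memory per frame = 6 units
Total stack space = depth * frame_size
= 331 * 6 = 1986


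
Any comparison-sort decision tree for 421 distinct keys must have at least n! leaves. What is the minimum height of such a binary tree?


A binary decision tree of height h has at most 2^h leaves and needs at least n! of them, so h >= ceil(log2(n!)).
421! is far too large to multiply out, so use Stirling's series:
  ln(n!) ~ n ln n - n + (1/2) ln(2 pi n) + 1/(12n)  (error below 1/(360 n^3), negligible here)
  ln(421) = 6.0426328
  n ln n = 421 * 6.0426328 = 2543.9484
  (1/2) ln(2 pi * 421) = (1/2) ln(2645.2210) = 3.9403
  1/(12*421) = 0.0002
  ln(421!) ~ 2543.9484 - 421 + 3.9403 + 0.0002 = 2126.8889
Convert to base 2: log2(421!) = 2126.8889 / ln 2 = 2126.8889 / 0.69314718 = 3068.4521
ceil(3068.4521) = 3069


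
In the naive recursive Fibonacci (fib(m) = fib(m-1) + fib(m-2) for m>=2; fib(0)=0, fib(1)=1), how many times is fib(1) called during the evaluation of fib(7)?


Let N(m) = number of times fib(m) is called while evaluating fib(7).
N(7) = 1 (the initial call).
N(6) = 1 (only fib(7) calls it).
For 1 <= m <= 5: fib(m) is called by fib(m+1) and fib(m+2), so
  N(m) = N(m+1) + N(m+2).
fib(0) is called only by fib(2), so N(0) = N(2).
Walk down from m=7:
  N(7)=1, N(6)=1, N(5)=2, N(4)=3, N(3)=5, N(2)=8, N(1)=13
N(1) = 13


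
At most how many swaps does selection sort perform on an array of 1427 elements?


Each of the 1426 passes places one element in its final position.
Pass 1: swap minimum into position 0
Pass 2: swap minimum of remaining into position 1
...
Pass 1426: last two elements, one swap
Maximum swaps = 1427 - 1 = 1426


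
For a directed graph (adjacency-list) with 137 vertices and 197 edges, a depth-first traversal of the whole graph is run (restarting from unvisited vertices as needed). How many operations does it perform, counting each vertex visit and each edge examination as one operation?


A full DFS traversal visits each vertex once and examines each edge once.
V = 137
E = 197
Sum = 137 + 197 = 334


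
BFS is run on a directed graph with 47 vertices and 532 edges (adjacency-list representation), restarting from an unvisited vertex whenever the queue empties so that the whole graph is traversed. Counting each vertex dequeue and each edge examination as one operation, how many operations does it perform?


A full BFS traversal dequeues each vertex exactly once and examines each directed edge exactly once.
V = 47 (vertex processing cost)
E = 532 (edge examination cost)
Total operations proportional to V + E = 47 + 532 = 579


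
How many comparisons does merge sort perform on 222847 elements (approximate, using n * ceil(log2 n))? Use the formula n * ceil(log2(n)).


Recursion depth: ceil(log2(222847)) = 18
Each recursion level merges n = 222847 elements
Total = 222847 * 18 = 4011246


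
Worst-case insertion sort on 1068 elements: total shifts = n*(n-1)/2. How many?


Sum of shifts = 1 + 2 + 3 + ... + 1067
= 1068 * 1067 / 2
= 1139556 / 2
= 569778
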